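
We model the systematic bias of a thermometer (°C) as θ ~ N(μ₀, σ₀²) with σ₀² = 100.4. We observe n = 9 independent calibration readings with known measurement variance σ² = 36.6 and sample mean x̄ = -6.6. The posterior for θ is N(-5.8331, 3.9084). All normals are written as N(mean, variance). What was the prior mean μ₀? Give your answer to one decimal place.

μ₀ = 13.1

With known observation variance, the Normal–Normal posterior has precision τ_n = τ₀ + n/σ² and mean μ_n = (τ₀μ₀ + (n/σ²)x̄)/τ_n.
Here τ₀ = 1/100.4 = 0.009960 and τ_data = 9/36.6 = 0.245902, so τ_n = 0.255862.
Rearranging for μ₀: μ₀ = (μ_n·τ_n − τ_data·x̄)/τ₀ = (-5.8331·0.255862 − 0.245902·-6.6) / 0.009960 = 0.130485/0.009960 ≈ 13.1.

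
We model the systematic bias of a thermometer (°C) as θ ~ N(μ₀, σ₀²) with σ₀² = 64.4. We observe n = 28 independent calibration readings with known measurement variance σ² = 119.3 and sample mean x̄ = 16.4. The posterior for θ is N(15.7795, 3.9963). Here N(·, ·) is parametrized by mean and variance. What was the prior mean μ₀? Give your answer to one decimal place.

μ₀ = 6.4

The posterior mean is a precision-weighted average: μ_n = (τ₀μ₀ + τ_data·x̄)/(τ₀+τ_data), with τ₀=1/σ₀² and τ_data=n/σ².
Here τ₀ = 1/64.4 = 0.015528 and τ_data = 28/119.3 = 0.234702, so τ_n = 0.250230.
Rearranging for μ₀: μ₀ = (μ_n·τ_n − τ_data·x̄)/τ₀ = (15.7795·0.250230 − 0.234702·16.4) / 0.015528 = 0.099391/0.015528 ≈ 6.4.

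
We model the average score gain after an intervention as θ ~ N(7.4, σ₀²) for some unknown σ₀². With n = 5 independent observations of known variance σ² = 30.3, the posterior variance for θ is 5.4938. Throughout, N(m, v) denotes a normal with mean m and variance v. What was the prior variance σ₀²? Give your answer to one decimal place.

Posterior precision equals prior precision plus data precision: 1/σ_n² = 1/σ₀² + n/σ².
So 1/σ₀² = 1/5.4938 − 5/30.3 = 0.182023 − 0.165017 = 0.017006.
Hence σ₀² = 1/0.017006 ≈ 58.8.

σ₀² = 58.8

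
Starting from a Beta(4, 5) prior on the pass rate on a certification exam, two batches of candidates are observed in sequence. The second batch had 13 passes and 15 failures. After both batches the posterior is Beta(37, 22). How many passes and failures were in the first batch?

20 passes and 2 failures

Sequential conjugate updates are equivalent to a single update on the pooled data, so total successes = posterior α − prior α and total failures = posterior β − prior β.
Total across both batches: 37−4=33 passes, 22−5=17 failures.
Subtract the second batch: 33−13=20 passes and 17−15=2 failures.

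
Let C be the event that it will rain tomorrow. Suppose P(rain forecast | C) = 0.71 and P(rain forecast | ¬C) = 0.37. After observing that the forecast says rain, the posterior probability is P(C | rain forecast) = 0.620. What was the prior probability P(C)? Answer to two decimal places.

Bayes' rule in odds form gives O(C|E) = O(C)·[P(E|C)/P(E|¬C)], hence O(C) = O(C|E)/LR.
Posterior odds = 0.620/(1−0.620) = 1.6316. LR = 0.71/0.37 = 1.9189.
Prior odds = 1.6316/1.9189 = 0.8503, so P(C) = 0.8503/(1+0.8503) ≈ 0.46.

P(C) = 0.46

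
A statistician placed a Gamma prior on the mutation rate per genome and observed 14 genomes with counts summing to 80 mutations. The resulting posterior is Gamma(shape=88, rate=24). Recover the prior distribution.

Gamma(shape=8, rate=10)

Gamma–Poisson conjugacy: posterior shape = α + Σxᵢ, posterior rate = β + n.
So α = 88 − 80 = 8 and β = 24 − 14 = 10.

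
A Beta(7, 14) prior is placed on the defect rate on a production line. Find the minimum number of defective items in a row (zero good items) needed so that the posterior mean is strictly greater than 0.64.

After k defective items and 0 good items the posterior is Beta(7+k, 14), with mean (7+k)/(7+14+k).
Set (7+k)/(21+k) > 0.64 and solve: k > (0.64·21 − 7)/(1 − 0.64) = 17.889.
The smallest integer exceeding 17.889 is 18.

k = 18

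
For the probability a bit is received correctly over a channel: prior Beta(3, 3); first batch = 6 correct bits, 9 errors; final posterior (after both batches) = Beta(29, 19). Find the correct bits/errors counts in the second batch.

Because Beta–binomial updating is additive in the counts, the combined data contributed (α_post−α_prior, β_post−β_prior) successes and failures.
Total across both batches: 29−3=26 correct bits, 19−3=16 errors.
Subtract the first batch: 26−6=20 correct bits and 16−9=7 errors.

20 correct bits and 7 errors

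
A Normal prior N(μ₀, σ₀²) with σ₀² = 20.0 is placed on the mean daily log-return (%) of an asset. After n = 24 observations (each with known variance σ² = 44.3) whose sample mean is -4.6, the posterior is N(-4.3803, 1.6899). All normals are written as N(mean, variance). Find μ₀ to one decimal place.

With known observation variance, the Normal–Normal posterior has precision τ_n = τ₀ + n/σ² and mean μ_n = (τ₀μ₀ + (n/σ²)x̄)/τ_n.
Here τ₀ = 1/20.0 = 0.050000 and τ_data = 24/44.3 = 0.541761, so τ_n = 0.591761.
Rearranging for μ₀: μ₀ = (μ_n·τ_n − τ_data·x̄)/τ₀ = (-4.3803·0.591761 − 0.541761·-4.6) / 0.050000 = -0.099990/0.050000 ≈ -2.0.

μ₀ = -2.0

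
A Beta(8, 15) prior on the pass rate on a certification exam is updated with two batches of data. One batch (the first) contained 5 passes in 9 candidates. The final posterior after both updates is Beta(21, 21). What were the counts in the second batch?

Sequential conjugate updates are equivalent to a single update on the pooled data, so total successes = posterior α − prior α and total failures = posterior β − prior β.
Total across both batches: 21−8=13 passes, 21−15=6 failures.
Subtract the first batch: 13−5=8 passes and 6−4=2 failures.

8 passes and 2 failures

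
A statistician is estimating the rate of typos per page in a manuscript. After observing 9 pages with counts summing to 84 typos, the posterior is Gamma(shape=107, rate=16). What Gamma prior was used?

Gamma(shape=23, rate=7)

Gamma–Poisson conjugacy: posterior shape = α + Σxᵢ, posterior rate = β + n.
So α = 107 − 84 = 23 and β = 16 − 9 = 7.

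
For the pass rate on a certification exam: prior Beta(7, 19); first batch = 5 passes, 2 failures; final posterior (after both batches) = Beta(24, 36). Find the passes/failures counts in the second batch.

Sequential conjugate updates are equivalent to a single update on the pooled data, so total successes = posterior α − prior α and total failures = posterior β − prior β.
Total across both batches: 24−7=17 passes, 36−19=17 failures.
Subtract the first batch: 17−5=12 passes and 17−2=15 failures.

12 passes and 15 failures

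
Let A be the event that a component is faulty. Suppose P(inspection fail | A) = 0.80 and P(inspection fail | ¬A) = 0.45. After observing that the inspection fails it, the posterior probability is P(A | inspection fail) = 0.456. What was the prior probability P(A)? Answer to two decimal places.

Bayes' rule in odds form gives O(A|E) = O(A)·[P(E|A)/P(E|¬A)], hence O(A) = O(A|E)/LR.
Posterior odds = 0.456/(1−0.456) = 0.8382. LR = 0.80/0.45 = 1.7778.
Prior odds = 0.8382/1.7778 = 0.4715, so P(A) = 0.4715/(1+0.4715) ≈ 0.32.

P(A) = 0.32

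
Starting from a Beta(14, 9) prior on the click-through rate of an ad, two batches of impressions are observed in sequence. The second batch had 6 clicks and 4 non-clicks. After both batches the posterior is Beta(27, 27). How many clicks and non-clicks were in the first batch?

7 clicks and 14 non-clicks

Sequential conjugate updates are equivalent to a single update on the pooled data, so total successes = posterior α − prior α and total failures = posterior β − prior β.
Total across both batches: 27−14=13 clicks, 27−9=18 non-clicks.
Subtract the second batch: 13−6=7 clicks and 18−4=14 non-clicks.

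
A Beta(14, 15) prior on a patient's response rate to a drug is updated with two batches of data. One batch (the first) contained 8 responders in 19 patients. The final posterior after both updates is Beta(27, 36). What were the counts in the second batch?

5 responders and 10 non-responders

Sequential conjugate updates are equivalent to a single update on the pooled data, so total successes = posterior α − prior α and total failures = posterior β − prior β.
Total across both batches: 27−14=13 responders, 36−15=21 non-responders.
Subtract the first batch: 13−8=5 responders and 21−11=10 non-responders.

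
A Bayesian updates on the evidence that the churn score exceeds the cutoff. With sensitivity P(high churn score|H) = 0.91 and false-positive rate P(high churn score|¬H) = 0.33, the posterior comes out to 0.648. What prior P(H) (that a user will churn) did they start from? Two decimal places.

Bayes' rule in odds form gives O(H|E) = O(H)·[P(E|H)/P(E|¬H)], hence O(H) = O(H|E)/LR.
Posterior odds = 0.648/(1−0.648) = 1.8409. LR = 0.91/0.33 = 2.7576.
Prior odds = 1.8409/2.7576 = 0.6676, so P(H) = 0.6676/(1+0.6676) ≈ 0.40.

P(H) = 0.40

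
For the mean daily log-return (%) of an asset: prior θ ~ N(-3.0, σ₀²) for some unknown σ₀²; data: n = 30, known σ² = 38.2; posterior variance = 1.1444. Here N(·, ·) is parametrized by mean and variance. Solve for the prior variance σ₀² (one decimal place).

For the Normal–Normal model with known σ², precisions add: τ_n = τ₀ + n/σ².
So 1/σ₀² = 1/1.1444 − 30/38.2 = 0.873820 − 0.785340 = 0.088480.
Hence σ₀² = 1/0.088480 ≈ 11.3.

σ₀² = 11.3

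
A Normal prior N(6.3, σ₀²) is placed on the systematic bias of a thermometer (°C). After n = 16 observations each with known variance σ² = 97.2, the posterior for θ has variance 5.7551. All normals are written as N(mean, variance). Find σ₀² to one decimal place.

σ₀² = 109.3

Posterior precision equals prior precision plus data precision: 1/σ_n² = 1/σ₀² + n/σ².
So 1/σ₀² = 1/5.7551 − 16/97.2 = 0.173759 − 0.164609 = 0.009150.
Hence σ₀² = 1/0.009150 ≈ 109.3.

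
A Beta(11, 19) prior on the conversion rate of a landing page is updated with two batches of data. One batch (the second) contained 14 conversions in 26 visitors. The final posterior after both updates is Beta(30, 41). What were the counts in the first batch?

5 conversions and 10 bounces

Sequential conjugate updates are equivalent to a single update on the pooled data, so total successes = posterior α − prior α and total failures = posterior β − prior β.
Total across both batches: 30−11=19 conversions, 41−19=22 bounces.
Subtract the second batch: 19−14=5 conversions and 22−12=10 bounces.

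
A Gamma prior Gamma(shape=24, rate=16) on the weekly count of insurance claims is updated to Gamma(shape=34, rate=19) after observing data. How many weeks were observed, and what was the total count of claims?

Gamma–Poisson conjugacy: posterior shape = α + Σxᵢ, posterior rate = β + n.
Matching: Σxᵢ = 34 − 24 = 10 and n = 19 − 16 = 3.

n = 3 weeks with total 10 claims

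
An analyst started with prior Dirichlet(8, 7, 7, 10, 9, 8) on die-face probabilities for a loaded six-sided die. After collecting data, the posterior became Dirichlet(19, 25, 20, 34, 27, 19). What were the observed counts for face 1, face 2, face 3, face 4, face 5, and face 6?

For a Dirichlet(α) prior with multinomial counts c, the posterior is Dirichlet(α + c) componentwise.
Counts are posterior − prior componentwise: 19−8=11, 25−7=18, 20−7=13, 34−10=24, 27−9=18, 19−8=11.

counts (11, 18, 13, 24, 18, 11)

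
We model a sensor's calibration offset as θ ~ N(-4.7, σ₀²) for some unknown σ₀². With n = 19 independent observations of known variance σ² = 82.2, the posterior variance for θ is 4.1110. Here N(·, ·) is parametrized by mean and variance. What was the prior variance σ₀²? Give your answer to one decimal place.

σ₀² = 82.6

For the Normal–Normal model with known σ², precisions add: τ_n = τ₀ + n/σ².
So 1/σ₀² = 1/4.1110 − 19/82.2 = 0.243250 − 0.231144 = 0.012106.
Hence σ₀² = 1/0.012106 ≈ 82.6.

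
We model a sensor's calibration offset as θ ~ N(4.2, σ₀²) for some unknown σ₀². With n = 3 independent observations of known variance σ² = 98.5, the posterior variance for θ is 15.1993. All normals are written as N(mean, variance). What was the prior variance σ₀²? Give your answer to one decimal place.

For the Normal–Normal model with known σ², precisions add: τ_n = τ₀ + n/σ².
So 1/σ₀² = 1/15.1993 − 3/98.5 = 0.065793 − 0.030457 = 0.035336.
Hence σ₀² = 1/0.035336 ≈ 28.3.

σ₀² = 28.3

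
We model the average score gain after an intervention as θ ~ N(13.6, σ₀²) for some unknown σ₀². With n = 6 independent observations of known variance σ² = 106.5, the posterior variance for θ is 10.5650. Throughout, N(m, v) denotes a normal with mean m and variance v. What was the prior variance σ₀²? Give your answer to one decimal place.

σ₀² = 26.1

Posterior precision equals prior precision plus data precision: 1/σ_n² = 1/σ₀² + n/σ².
So 1/σ₀² = 1/10.5650 − 6/106.5 = 0.094652 − 0.056338 = 0.038314.
Hence σ₀² = 1/0.038314 ≈ 26.1.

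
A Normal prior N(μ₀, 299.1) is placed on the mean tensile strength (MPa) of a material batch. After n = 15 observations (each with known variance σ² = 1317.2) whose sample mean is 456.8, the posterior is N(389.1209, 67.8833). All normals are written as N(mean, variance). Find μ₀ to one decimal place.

With known observation variance, the Normal–Normal posterior has precision τ_n = τ₀ + n/σ² and mean μ_n = (τ₀μ₀ + (n/σ²)x̄)/τ_n.
Here τ₀ = 1/299.1 = 0.003343 and τ_data = 15/1317.2 = 0.011388, so τ_n = 0.014731.
Rearranging for μ₀: μ₀ = (μ_n·τ_n − τ_data·x̄)/τ₀ = (389.1209·0.014731 − 0.011388·456.8) / 0.003343 = 0.530102/0.003343 ≈ 158.6.

μ₀ = 158.6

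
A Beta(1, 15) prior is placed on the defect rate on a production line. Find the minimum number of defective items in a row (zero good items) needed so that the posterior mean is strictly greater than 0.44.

k = 11

After k defective items and 0 good items the posterior is Beta(1+k, 15), with mean (1+k)/(1+15+k).
Set (1+k)/(16+k) > 0.44 and solve: k > (0.44·16 − 1)/(1 − 0.44) = 10.786.
The smallest integer exceeding 10.786 is 11.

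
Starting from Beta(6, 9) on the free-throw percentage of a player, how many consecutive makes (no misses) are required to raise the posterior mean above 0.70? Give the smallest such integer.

After k makes and 0 misses the posterior is Beta(6+k, 9), with mean (6+k)/(6+9+k).
Set (6+k)/(15+k) > 0.70 and solve: k > (0.70·15 − 6)/(1 − 0.70) = 15.000.
The smallest integer exceeding 15.000 is 16, and checking k=16: (22)/(31) = 0.7097 > 0.70.

k = 16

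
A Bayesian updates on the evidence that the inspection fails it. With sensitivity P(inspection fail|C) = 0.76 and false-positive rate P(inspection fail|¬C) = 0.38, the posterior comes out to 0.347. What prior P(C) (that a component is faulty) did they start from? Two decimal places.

In odds form, posterior odds = prior odds × likelihood ratio, so prior odds = posterior odds ÷ LR.
Posterior odds = 0.347/(1−0.347) = 0.5314. LR = 0.76/0.38 = 2.0000.
Prior odds = 0.5314/2.0000 = 0.2657, so P(C) = 0.2657/(1+0.2657) ≈ 0.21.

P(C) = 0.21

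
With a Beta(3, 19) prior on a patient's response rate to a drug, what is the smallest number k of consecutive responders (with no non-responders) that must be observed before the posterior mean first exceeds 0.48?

k = 15

After k responders and 0 non-responders the posterior is Beta(3+k, 19), with mean (3+k)/(3+19+k).
Set (3+k)/(22+k) > 0.48 and solve: k > (0.48·22 − 3)/(1 − 0.48) = 14.538.
The smallest integer exceeding 14.538 is 15, and checking k=15: (18)/(37) = 0.4865 > 0.48.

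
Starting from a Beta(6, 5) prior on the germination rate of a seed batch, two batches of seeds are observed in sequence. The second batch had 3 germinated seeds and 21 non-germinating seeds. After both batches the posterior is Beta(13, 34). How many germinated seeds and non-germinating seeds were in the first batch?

Because Beta–binomial updating is additive in the counts, the combined data contributed (α_post−α_prior, β_post−β_prior) successes and failures.
Total across both batches: 13−6=7 germinated seeds, 34−5=29 non-germinating seeds.
Subtract the second batch: 7−3=4 germinated seeds and 29−21=8 non-germinating seeds.

4 germinated seeds and 8 non-germinating seeds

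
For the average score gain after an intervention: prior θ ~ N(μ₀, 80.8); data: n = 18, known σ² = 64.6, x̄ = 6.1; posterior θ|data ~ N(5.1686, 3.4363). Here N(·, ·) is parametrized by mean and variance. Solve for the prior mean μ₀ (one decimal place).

With known observation variance, the Normal–Normal posterior has precision τ_n = τ₀ + n/σ² and mean μ_n = (τ₀μ₀ + (n/σ²)x̄)/τ_n.
Here τ₀ = 1/80.8 = 0.012376 and τ_data = 18/64.6 = 0.278638, so τ_n = 0.291014.
Rearranging for μ₀: μ₀ = (μ_n·τ_n − τ_data·x̄)/τ₀ = (5.1686·0.291014 − 0.278638·6.1) / 0.012376 = -0.195557/0.012376 ≈ -15.8.

μ₀ = -15.8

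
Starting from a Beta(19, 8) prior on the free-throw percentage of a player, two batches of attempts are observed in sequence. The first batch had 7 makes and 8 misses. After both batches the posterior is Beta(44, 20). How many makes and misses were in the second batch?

18 makes and 4 misses

Because Beta–binomial updating is additive in the counts, the combined data contributed (α_post−α_prior, β_post−β_prior) successes and failures.
Total across both batches: 44−19=25 makes, 20−8=12 misses.
Subtract the first batch: 25−7=18 makes and 12−8=4 misses.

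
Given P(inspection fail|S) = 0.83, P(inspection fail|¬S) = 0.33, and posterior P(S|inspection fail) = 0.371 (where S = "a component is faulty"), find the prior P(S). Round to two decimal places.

In odds form, posterior odds = prior odds × likelihood ratio, so prior odds = posterior odds ÷ LR.
Posterior odds = 0.371/(1−0.371) = 0.5898. LR = 0.83/0.33 = 2.5152.
Prior odds = 0.5898/2.5152 = 0.2345, so P(S) = 0.2345/(1+0.2345) ≈ 0.19.

P(S) = 0.19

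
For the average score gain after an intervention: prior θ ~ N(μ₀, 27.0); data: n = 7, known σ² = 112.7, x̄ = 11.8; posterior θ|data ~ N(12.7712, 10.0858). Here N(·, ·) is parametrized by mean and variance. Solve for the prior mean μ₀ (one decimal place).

With known observation variance, the Normal–Normal posterior has precision τ_n = τ₀ + n/σ² and mean μ_n = (τ₀μ₀ + (n/σ²)x̄)/τ_n.
Here τ₀ = 1/27.0 = 0.037037 and τ_data = 7/112.7 = 0.062112, so τ_n = 0.099149.
Rearranging for μ₀: μ₀ = (μ_n·τ_n − τ_data·x̄)/τ₀ = (12.7712·0.099149 − 0.062112·11.8) / 0.037037 = 0.533330/0.037037 ≈ 14.4.

μ₀ = 14.4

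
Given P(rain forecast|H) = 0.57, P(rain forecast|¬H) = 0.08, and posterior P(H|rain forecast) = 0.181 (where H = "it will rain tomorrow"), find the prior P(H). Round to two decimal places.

In odds form, posterior odds = prior odds × likelihood ratio, so prior odds = posterior odds ÷ LR.
Posterior odds = 0.181/(1−0.181) = 0.2210. LR = 0.57/0.08 = 7.1250.
Prior odds = 0.2210/7.1250 = 0.0310, so P(H) = 0.0310/(1+0.0310) ≈ 0.03.

P(H) = 0.03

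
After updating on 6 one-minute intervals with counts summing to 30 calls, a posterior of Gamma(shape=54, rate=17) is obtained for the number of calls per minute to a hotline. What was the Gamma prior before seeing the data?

Gamma(shape=24, rate=11)

A Gamma(α, β) prior (rate parametrization) on a Poisson rate with n observations summing to S gives posterior Gamma(α+S, β+n).
So α = 54 − 30 = 24 and β = 17 − 6 = 11.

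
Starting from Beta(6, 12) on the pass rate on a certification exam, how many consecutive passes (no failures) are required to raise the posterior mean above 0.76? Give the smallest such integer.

After k passes and 0 failures the posterior is Beta(6+k, 12), with mean (6+k)/(6+12+k).
Set (6+k)/(18+k) > 0.76 and solve: k > (0.76·18 − 6)/(1 − 0.76) = 32.000.
The smallest integer exceeding 32.000 is 33.

k = 33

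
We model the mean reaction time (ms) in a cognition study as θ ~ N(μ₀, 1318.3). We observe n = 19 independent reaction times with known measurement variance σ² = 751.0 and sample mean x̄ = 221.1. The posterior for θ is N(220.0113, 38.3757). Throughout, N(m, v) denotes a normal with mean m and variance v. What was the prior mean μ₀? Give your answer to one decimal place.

μ₀ = 183.7

The posterior mean is a precision-weighted average: μ_n = (τ₀μ₀ + τ_data·x̄)/(τ₀+τ_data), with τ₀=1/σ₀² and τ_data=n/σ².
Here τ₀ = 1/1318.3 = 0.000759 and τ_data = 19/751.0 = 0.025300, so τ_n = 0.026059.
Rearranging for μ₀: μ₀ = (μ_n·τ_n − τ_data·x̄)/τ₀ = (220.0113·0.026059 − 0.025300·221.1) / 0.000759 = 0.139444/0.000759 ≈ 183.7.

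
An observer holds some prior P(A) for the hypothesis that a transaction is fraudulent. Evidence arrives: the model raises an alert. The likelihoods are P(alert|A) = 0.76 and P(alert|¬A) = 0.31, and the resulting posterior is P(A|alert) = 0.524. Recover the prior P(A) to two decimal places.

In odds form, posterior odds = prior odds × likelihood ratio, so prior odds = posterior odds ÷ LR.
Posterior odds = 0.524/(1−0.524) = 1.1008. LR = 0.76/0.31 = 2.4516.
Prior odds = 1.1008/2.4516 = 0.4490, so P(A) = 0.4490/(1+0.4490) ≈ 0.31.

P(A) = 0.31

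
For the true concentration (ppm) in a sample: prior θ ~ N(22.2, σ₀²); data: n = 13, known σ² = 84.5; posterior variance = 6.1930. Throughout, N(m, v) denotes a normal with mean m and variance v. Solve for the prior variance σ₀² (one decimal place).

σ₀² = 131.1

Posterior precision equals prior precision plus data precision: 1/σ_n² = 1/σ₀² + n/σ².
So 1/σ₀² = 1/6.1930 − 13/84.5 = 0.161473 − 0.153846 = 0.007627.
Hence σ₀² = 1/0.007627 ≈ 131.1.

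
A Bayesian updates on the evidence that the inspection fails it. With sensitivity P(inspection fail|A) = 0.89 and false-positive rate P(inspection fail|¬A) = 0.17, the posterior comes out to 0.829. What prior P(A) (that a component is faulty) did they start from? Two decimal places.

P(A) = 0.48

Bayes' rule in odds form gives O(A|E) = O(A)·[P(E|A)/P(E|¬A)], hence O(A) = O(A|E)/LR.
Posterior odds = 0.829/(1−0.829) = 4.8480. LR = 0.89/0.17 = 5.2353.
Prior odds = 4.8480/5.2353 = 0.9260, so P(A) = 0.9260/(1+0.9260) ≈ 0.48.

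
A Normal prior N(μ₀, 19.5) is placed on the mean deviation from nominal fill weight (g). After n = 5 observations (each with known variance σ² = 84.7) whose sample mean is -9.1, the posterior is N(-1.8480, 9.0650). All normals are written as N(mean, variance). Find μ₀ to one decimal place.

With known observation variance, the Normal–Normal posterior has precision τ_n = τ₀ + n/σ² and mean μ_n = (τ₀μ₀ + (n/σ²)x̄)/τ_n.
Here τ₀ = 1/19.5 = 0.051282 and τ_data = 5/84.7 = 0.059032, so τ_n = 0.110314.
Rearranging for μ₀: μ₀ = (μ_n·τ_n − τ_data·x̄)/τ₀ = (-1.8480·0.110314 − 0.059032·-9.1) / 0.051282 = 0.333331/0.051282 ≈ 6.5.

μ₀ = 6.5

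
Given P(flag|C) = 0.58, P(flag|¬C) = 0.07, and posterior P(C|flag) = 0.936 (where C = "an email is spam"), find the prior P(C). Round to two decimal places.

In odds form, posterior odds = prior odds × likelihood ratio, so prior odds = posterior odds ÷ LR.
Posterior odds = 0.936/(1−0.936) = 14.6250. LR = 0.58/0.07 = 8.2857.
Prior odds = 14.6250/8.2857 = 1.7651, so P(C) = 1.7651/(1+1.7651) ≈ 0.64.

P(C) = 0.64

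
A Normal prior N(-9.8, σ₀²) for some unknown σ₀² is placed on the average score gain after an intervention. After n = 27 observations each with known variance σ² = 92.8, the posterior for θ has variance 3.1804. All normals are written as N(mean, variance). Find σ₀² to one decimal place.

Posterior precision equals prior precision plus data precision: 1/σ_n² = 1/σ₀² + n/σ².
So 1/σ₀² = 1/3.1804 − 27/92.8 = 0.314426 − 0.290948 = 0.023478.
Hence σ₀² = 1/0.023478 ≈ 42.6.

σ₀² = 42.6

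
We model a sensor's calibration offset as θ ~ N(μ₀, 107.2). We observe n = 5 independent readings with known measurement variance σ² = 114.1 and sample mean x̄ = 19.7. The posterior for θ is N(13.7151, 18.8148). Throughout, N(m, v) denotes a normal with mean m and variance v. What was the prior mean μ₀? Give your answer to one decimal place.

μ₀ = -14.4

The posterior mean is a precision-weighted average: μ_n = (τ₀μ₀ + τ_data·x̄)/(τ₀+τ_data), with τ₀=1/σ₀² and τ_data=n/σ².
Here τ₀ = 1/107.2 = 0.009328 and τ_data = 5/114.1 = 0.043821, so τ_n = 0.053149.
Rearranging for μ₀: μ₀ = (μ_n·τ_n − τ_data·x̄)/τ₀ = (13.7151·0.053149 − 0.043821·19.7) / 0.009328 = -0.134330/0.009328 ≈ -14.4.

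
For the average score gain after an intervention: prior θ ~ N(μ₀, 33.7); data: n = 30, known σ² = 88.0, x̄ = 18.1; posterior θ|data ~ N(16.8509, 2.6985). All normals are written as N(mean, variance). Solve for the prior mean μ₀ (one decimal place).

μ₀ = 2.5

With known observation variance, the Normal–Normal posterior has precision τ_n = τ₀ + n/σ² and mean μ_n = (τ₀μ₀ + (n/σ²)x̄)/τ_n.
Here τ₀ = 1/33.7 = 0.029674 and τ_data = 30/88.0 = 0.340909, so τ_n = 0.370583.
Rearranging for μ₀: μ₀ = (μ_n·τ_n − τ_data·x̄)/τ₀ = (16.8509·0.370583 − 0.340909·18.1) / 0.029674 = 0.074204/0.029674 ≈ 2.5.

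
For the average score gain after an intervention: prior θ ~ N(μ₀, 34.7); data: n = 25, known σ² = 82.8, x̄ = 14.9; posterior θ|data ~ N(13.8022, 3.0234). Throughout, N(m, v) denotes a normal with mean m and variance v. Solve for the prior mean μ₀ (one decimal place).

μ₀ = 2.3

The posterior mean is a precision-weighted average: μ_n = (τ₀μ₀ + τ_data·x̄)/(τ₀+τ_data), with τ₀=1/σ₀² and τ_data=n/σ².
Here τ₀ = 1/34.7 = 0.028818 and τ_data = 25/82.8 = 0.301932, so τ_n = 0.330750.
Rearranging for μ₀: μ₀ = (μ_n·τ_n − τ_data·x̄)/τ₀ = (13.8022·0.330750 − 0.301932·14.9) / 0.028818 = 0.066291/0.028818 ≈ 2.3.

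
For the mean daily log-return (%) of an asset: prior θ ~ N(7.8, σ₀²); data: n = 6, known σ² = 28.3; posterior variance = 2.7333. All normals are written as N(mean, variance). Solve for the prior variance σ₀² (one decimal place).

σ₀² = 6.5

Posterior precision equals prior precision plus data precision: 1/σ_n² = 1/σ₀² + n/σ².
So 1/σ₀² = 1/2.7333 − 6/28.3 = 0.365858 − 0.212014 = 0.153844.
Hence σ₀² = 1/0.153844 ≈ 6.5.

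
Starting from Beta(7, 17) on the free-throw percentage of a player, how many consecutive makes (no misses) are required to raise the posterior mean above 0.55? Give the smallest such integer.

k = 14

After k makes and 0 misses the posterior is Beta(7+k, 17), with mean (7+k)/(7+17+k).
Set (7+k)/(24+k) > 0.55 and solve: k > (0.55·24 − 7)/(1 − 0.55) = 13.778.
The smallest integer exceeding 13.778 is 14.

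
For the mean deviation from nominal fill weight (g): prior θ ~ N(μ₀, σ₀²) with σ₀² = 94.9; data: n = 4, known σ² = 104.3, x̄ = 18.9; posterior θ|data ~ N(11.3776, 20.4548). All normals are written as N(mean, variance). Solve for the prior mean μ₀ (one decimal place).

μ₀ = -16.0

With known observation variance, the Normal–Normal posterior has precision τ_n = τ₀ + n/σ² and mean μ_n = (τ₀μ₀ + (n/σ²)x̄)/τ_n.
Here τ₀ = 1/94.9 = 0.010537 and τ_data = 4/104.3 = 0.038351, so τ_n = 0.048888.
Rearranging for μ₀: μ₀ = (μ_n·τ_n − τ_data·x̄)/τ₀ = (11.3776·0.048888 − 0.038351·18.9) / 0.010537 = -0.168606/0.010537 ≈ -16.0.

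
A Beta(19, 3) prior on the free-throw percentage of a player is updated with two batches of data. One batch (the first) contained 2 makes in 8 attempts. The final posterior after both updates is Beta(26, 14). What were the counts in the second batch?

5 makes and 5 misses

Because Beta–binomial updating is additive in the counts, the combined data contributed (α_post−α_prior, β_post−β_prior) successes and failures.
Total across both batches: 26−19=7 makes, 14−3=11 misses.
Subtract the first batch: 7−2=5 makes and 11−6=5 misses.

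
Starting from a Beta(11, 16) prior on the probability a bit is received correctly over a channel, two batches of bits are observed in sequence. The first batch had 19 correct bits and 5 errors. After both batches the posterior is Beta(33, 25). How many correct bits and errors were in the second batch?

Because Beta–binomial updating is additive in the counts, the combined data contributed (α_post−α_prior, β_post−β_prior) successes and failures.
Total across both batches: 33−11=22 correct bits, 25−16=9 errors.
Subtract the first batch: 22−19=3 correct bits and 9−5=4 errors.

3 correct bits and 4 errors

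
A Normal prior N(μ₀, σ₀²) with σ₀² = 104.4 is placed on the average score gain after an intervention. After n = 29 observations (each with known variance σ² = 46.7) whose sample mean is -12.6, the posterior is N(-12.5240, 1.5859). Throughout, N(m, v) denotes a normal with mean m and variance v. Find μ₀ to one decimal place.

μ₀ = -7.6

With known observation variance, the Normal–Normal posterior has precision τ_n = τ₀ + n/σ² and mean μ_n = (τ₀μ₀ + (n/σ²)x̄)/τ_n.
Here τ₀ = 1/104.4 = 0.009579 and τ_data = 29/46.7 = 0.620985, so τ_n = 0.630564.
Rearranging for μ₀: μ₀ = (μ_n·τ_n − τ_data·x̄)/τ₀ = (-12.5240·0.630564 − 0.620985·-12.6) / 0.009579 = -0.072773/0.009579 ≈ -7.6.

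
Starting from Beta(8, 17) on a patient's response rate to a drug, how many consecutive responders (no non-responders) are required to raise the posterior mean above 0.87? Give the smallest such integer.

After k responders and 0 non-responders the posterior is Beta(8+k, 17), with mean (8+k)/(8+17+k).
Set (8+k)/(25+k) > 0.87 and solve: k > (0.87·25 − 8)/(1 − 0.87) = 105.769.
The smallest integer exceeding 105.769 is 106.

k = 106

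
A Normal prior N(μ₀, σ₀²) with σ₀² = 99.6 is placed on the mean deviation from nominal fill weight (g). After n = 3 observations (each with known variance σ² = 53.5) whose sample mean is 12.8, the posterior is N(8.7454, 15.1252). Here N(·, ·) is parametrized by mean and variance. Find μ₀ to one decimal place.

μ₀ = -13.9

The posterior mean is a precision-weighted average: μ_n = (τ₀μ₀ + τ_data·x̄)/(τ₀+τ_data), with τ₀=1/σ₀² and τ_data=n/σ².
Here τ₀ = 1/99.6 = 0.010040 and τ_data = 3/53.5 = 0.056075, so τ_n = 0.066115.
Rearranging for μ₀: μ₀ = (μ_n·τ_n − τ_data·x̄)/τ₀ = (8.7454·0.066115 − 0.056075·12.8) / 0.010040 = -0.139558/0.010040 ≈ -13.9.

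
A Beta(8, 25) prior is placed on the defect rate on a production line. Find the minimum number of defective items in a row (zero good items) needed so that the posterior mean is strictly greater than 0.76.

k = 72

After k defective items and 0 good items the posterior is Beta(8+k, 25), with mean (8+k)/(8+25+k).
Set (8+k)/(33+k) > 0.76 and solve: k > (0.76·33 − 8)/(1 − 0.76) = 71.167.
The smallest integer exceeding 71.167 is 72, and checking k=72: (80)/(105) = 0.7619 > 0.76.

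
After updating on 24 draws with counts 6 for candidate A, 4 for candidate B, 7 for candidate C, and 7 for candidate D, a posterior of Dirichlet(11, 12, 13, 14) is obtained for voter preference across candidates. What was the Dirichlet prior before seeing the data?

Dirichlet(5, 8, 6, 7)

For a Dirichlet(α) prior with multinomial counts c, the posterior is Dirichlet(α + c) componentwise.
Subtract each count from the matching posterior parameter: 11−6=5, 12−4=8, 13−7=6, 14−7=7.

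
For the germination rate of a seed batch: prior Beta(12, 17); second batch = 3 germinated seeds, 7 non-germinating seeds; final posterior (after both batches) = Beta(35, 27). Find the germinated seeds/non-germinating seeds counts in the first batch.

Because Beta–binomial updating is additive in the counts, the combined data contributed (α_post−α_prior, β_post−β_prior) successes and failures.
Total across both batches: 35−12=23 germinated seeds, 27−17=10 non-germinating seeds.
Subtract the second batch: 23−3=20 germinated seeds and 10−7=3 non-germinating seeds.

20 germinated seeds and 3 non-germinating seeds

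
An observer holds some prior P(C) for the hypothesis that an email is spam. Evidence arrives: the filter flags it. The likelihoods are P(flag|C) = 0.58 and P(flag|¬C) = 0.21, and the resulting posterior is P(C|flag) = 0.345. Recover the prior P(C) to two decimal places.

In odds form, posterior odds = prior odds × likelihood ratio, so prior odds = posterior odds ÷ LR.
Posterior odds = 0.345/(1−0.345) = 0.5267. LR = 0.58/0.21 = 2.7619.
Prior odds = 0.5267/2.7619 = 0.1907, so P(C) = 0.1907/(1+0.1907) ≈ 0.16.

P(C) = 0.16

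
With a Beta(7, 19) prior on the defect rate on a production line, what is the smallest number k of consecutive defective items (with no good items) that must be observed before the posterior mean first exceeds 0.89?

k = 147

After k defective items and 0 good items the posterior is Beta(7+k, 19), with mean (7+k)/(7+19+k).
Set (7+k)/(26+k) > 0.89 and solve: k > (0.89·26 − 7)/(1 − 0.89) = 146.727.
The smallest integer exceeding 146.727 is 147.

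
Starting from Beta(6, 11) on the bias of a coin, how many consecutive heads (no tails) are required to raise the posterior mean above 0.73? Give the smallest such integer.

After k heads and 0 tails the posterior is Beta(6+k, 11), with mean (6+k)/(6+11+k).
Set (6+k)/(17+k) > 0.73 and solve: k > (0.73·17 − 6)/(1 − 0.73) = 23.741.
The smallest integer exceeding 23.741 is 24.

k = 24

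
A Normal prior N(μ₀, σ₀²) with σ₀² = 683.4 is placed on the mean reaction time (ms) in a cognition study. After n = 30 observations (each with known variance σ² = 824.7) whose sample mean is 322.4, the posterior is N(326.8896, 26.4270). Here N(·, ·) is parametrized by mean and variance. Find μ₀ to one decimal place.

μ₀ = 438.5

The posterior mean is a precision-weighted average: μ_n = (τ₀μ₀ + τ_data·x̄)/(τ₀+τ_data), with τ₀=1/σ₀² and τ_data=n/σ².
Here τ₀ = 1/683.4 = 0.001463 and τ_data = 30/824.7 = 0.036377, so τ_n = 0.037840.
Rearranging for μ₀: μ₀ = (μ_n·τ_n − τ_data·x̄)/τ₀ = (326.8896·0.037840 − 0.036377·322.4) / 0.001463 = 0.641558/0.001463 ≈ 438.5.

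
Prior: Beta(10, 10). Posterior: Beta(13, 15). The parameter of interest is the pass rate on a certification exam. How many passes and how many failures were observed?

A Beta(α, β) prior with s successes and f failures in binomial data gives a Beta(α+s, β+f) posterior.
Match parameters: s=13−10=3, f=15−10=5.

3 passes and 5 failures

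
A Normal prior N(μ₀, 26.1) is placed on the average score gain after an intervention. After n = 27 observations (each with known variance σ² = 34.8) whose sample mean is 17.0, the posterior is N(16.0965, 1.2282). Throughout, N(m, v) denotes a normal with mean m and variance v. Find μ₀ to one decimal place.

With known observation variance, the Normal–Normal posterior has precision τ_n = τ₀ + n/σ² and mean μ_n = (τ₀μ₀ + (n/σ²)x̄)/τ_n.
Here τ₀ = 1/26.1 = 0.038314 and τ_data = 27/34.8 = 0.775862, so τ_n = 0.814176.
Rearranging for μ₀: μ₀ = (μ_n·τ_n − τ_data·x̄)/τ₀ = (16.0965·0.814176 − 0.775862·17.0) / 0.038314 = -0.084270/0.038314 ≈ -2.2.

μ₀ = -2.2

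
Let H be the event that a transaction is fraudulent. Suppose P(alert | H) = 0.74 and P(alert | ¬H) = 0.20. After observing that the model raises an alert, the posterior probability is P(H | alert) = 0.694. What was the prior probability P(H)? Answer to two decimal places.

In odds form, posterior odds = prior odds × likelihood ratio, so prior odds = posterior odds ÷ LR.
Posterior odds = 0.694/(1−0.694) = 2.2680. LR = 0.74/0.20 = 3.7000.
Prior odds = 2.2680/3.7000 = 0.6130, so P(H) = 0.6130/(1+0.6130) ≈ 0.38.

P(H) = 0.38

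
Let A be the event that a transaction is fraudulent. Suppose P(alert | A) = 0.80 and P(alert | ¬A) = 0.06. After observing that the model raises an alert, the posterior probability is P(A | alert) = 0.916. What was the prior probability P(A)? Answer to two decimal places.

In odds form, posterior odds = prior odds × likelihood ratio, so prior odds = posterior odds ÷ LR.
Posterior odds = 0.916/(1−0.916) = 10.9048. LR = 0.80/0.06 = 13.3333.
Prior odds = 10.9048/13.3333 = 0.8179, so P(A) = 0.8179/(1+0.8179) ≈ 0.45.

P(A) = 0.45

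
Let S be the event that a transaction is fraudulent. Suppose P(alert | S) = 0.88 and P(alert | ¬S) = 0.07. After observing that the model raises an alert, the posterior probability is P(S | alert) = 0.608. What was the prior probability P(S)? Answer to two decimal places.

In odds form, posterior odds = prior odds × likelihood ratio, so prior odds = posterior odds ÷ LR.
Posterior odds = 0.608/(1−0.608) = 1.5510. LR = 0.88/0.07 = 12.5714.
Prior odds = 1.5510/12.5714 = 0.1234, so P(S) = 0.1234/(1+0.1234) ≈ 0.11.

P(S) = 0.11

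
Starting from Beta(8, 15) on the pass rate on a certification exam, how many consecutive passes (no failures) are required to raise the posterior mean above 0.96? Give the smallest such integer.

After k passes and 0 failures the posterior is Beta(8+k, 15), with mean (8+k)/(8+15+k).
Set (8+k)/(23+k) > 0.96 and solve: k > (0.96·23 − 8)/(1 − 0.96) = 352.000.
The smallest integer exceeding 352.000 is 353.

k = 353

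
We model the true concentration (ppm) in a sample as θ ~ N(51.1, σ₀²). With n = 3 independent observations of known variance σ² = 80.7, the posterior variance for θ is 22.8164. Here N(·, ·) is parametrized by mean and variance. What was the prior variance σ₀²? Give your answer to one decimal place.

σ₀² = 150.3

Posterior precision equals prior precision plus data precision: 1/σ_n² = 1/σ₀² + n/σ².
So 1/σ₀² = 1/22.8164 − 3/80.7 = 0.043828 − 0.037175 = 0.006653.
Hence σ₀² = 1/0.006653 ≈ 150.3.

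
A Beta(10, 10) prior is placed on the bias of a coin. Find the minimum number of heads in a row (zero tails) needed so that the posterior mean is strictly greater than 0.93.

k = 123

After k heads and 0 tails the posterior is Beta(10+k, 10), with mean (10+k)/(10+10+k).
Set (10+k)/(20+k) > 0.93 and solve: k > (0.93·20 − 10)/(1 − 0.93) = 122.857.
The smallest integer exceeding 122.857 is 123.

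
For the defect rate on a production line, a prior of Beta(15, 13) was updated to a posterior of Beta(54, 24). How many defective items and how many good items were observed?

A Beta(α, β) prior with s successes and f failures in binomial data gives a Beta(α+s, β+f) posterior.
So s = 54 − 15 = 39 and f = 24 − 13 = 11.

39 defective items and 11 good items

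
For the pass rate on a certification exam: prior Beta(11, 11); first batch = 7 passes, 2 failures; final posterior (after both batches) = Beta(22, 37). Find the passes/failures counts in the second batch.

4 passes and 24 failures

Because Beta–binomial updating is additive in the counts, the combined data contributed (α_post−α_prior, β_post−β_prior) successes and failures.
Total across both batches: 22−11=11 passes, 37−11=26 failures.
Subtract the first batch: 11−7=4 passes and 26−2=24 failures.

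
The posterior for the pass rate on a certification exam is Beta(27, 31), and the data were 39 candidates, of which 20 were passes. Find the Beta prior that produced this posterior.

Beta(7, 12)

Under Beta–binomial conjugacy the posterior parameters are (α+s, β+f).
Subtract the data counts: 27−20=7, 31−19=12.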